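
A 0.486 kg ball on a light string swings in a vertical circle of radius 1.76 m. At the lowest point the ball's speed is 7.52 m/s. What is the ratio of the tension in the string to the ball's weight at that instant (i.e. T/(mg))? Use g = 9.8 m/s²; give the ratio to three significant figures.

At the bottom, T − mg = mv²/r, so T = m(v²/r + g) and T/(mg) = v²/(rg) + 1 = (7.52)²/(1.76 × 9.8) + 1 = 3.279 + 1 = 4.279.

4.28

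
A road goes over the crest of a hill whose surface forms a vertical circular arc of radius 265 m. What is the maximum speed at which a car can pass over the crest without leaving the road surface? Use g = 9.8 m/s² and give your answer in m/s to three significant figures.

51.0 m/s

At the crest the centre of the circle is below the car, so the net downward (centripetal) force is mg − N = mv²/r.
The car leaves the road when N → 0, giving v_max = √(g r) = √(9.8 × 265) = 50.96 m/s.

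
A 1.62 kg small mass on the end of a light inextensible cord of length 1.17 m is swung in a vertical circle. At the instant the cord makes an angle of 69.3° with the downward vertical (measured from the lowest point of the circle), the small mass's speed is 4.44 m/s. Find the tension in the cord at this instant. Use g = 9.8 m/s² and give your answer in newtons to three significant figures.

32.9 N

Take the radial direction toward the centre of the circle as positive. The component of the weight along the string toward the centre is −mg cos φ (φ measured from the bottom), so Newton's second law along the string gives T − mg cos φ = m v²/r.
cos 69.3° = 0.3535, so T = m(v²/r + g cos φ) = 1.62 × ((4.44)²/1.17 + 9.8 × 0.3535) = 1.62 × (16.85 + (3.464)) = 1.62 × 20.31 = 32.91 N.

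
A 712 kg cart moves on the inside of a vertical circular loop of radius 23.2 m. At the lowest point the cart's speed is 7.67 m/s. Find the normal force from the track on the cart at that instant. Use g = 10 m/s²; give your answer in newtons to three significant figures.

At the lowest point, N points up (toward the centre) and the weight mg points down (away from the centre), so the net inward force is N − mg = mv²/r.
N = m(v²/r + g) = 712 × ((7.67)²/23.2 + 10.0) = 712 × (2.536 + 10.0) = 712 × 12.54 = 8925 N.

8930 N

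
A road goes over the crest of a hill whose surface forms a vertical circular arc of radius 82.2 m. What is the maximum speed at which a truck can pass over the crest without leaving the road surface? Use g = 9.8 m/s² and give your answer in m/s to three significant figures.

28.4 m/s

At the crest the centre of the circle is below the truck, so the net downward (centripetal) force is mg − N = mv²/r.
The truck leaves the road when N → 0, giving v_max = √(g r) = √(9.8 × 82.2) = 28.38 m/s.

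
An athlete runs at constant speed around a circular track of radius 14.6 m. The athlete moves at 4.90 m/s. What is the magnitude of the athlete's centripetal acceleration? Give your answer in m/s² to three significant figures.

a_c = v²/r = (4.900)²/14.6 = 24.01/14.6 = 1.645 m/s².

1.64 m/s²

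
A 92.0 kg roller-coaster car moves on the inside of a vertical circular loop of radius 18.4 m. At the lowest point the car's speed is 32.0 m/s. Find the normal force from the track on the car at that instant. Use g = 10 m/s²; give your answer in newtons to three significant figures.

6040 N

At the lowest point, N points up (toward the centre) and the weight mg points down (away from the centre), so the net inward force is N − mg = mv²/r.
N = m(v²/r + g) = 92.0 × ((32.0)²/18.4 + 10.0) = 92.0 × (55.65 + 10.0) = 92.0 × 65.65 = 6040 N.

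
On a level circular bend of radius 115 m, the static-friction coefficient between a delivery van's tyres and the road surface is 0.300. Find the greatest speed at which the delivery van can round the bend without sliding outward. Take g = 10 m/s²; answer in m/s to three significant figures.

The only inward force on a level bend is static friction, so at the limit f_s = μ_s N = μ_s m g = m v²/r.
Mass cancels: v_max = √(μ_s g r) = √(0.300 × 10.0 × 115) = √345.0 = 18.57 m/s.

18.6 m/s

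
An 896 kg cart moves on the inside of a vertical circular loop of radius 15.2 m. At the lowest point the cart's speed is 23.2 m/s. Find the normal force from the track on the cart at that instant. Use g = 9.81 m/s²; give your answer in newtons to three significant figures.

40500 N

At the lowest point, N points up (toward the centre) and the weight mg points down (away from the centre), so the net inward force is N − mg = mv²/r.
N = m(v²/r + g) = 896 × ((23.2)²/15.2 + 9.81) = 896 × (35.41 + 9.81) = 896 × 45.22 = 40520 N.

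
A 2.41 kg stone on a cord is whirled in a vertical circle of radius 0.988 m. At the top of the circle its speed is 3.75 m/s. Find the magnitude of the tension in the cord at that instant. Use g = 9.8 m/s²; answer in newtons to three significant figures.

At the top, both T and the weight mg point inward (toward the centre), so T + mg = mv²/r.
T = m(v²/r − g) = 2.41 × ((3.75)²/0.988 − 9.8) = 2.41 × (14.23 − 9.8) = 2.41 × 4.433 = 10.68 N.

10.7 N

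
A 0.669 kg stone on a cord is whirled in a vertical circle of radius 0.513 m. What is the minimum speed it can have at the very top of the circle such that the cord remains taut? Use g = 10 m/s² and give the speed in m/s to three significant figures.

2.26 m/s

At the top, both weight mg and T point toward the centre: T + mg = mv²/r.
At minimum speed T → 0, so mg = mv_min²/r ⇒ v_min = √(g r) = √(10.0 × 0.513) = 2.265 m/s.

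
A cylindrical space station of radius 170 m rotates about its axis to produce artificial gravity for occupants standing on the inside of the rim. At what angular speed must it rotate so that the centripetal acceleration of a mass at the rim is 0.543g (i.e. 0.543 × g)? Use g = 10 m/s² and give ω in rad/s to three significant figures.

0.179 rad/s

Centripetal acceleration a_c = ω²r. Setting ω²r = 0.543g:
ω = √(0.543g / r) = √(0.543 × 10.0 / 170) = √0.03194 = 0.1787 rad/s.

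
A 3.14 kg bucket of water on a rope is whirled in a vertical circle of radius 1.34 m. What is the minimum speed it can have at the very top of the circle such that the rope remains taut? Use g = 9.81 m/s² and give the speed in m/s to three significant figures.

3.63 m/s

At the top, both weight mg and T point toward the centre: T + mg = mv²/r.
At minimum speed T → 0, so mg = mv_min²/r ⇒ v_min = √(g r) = √(9.81 × 1.34) = 3.626 m/s.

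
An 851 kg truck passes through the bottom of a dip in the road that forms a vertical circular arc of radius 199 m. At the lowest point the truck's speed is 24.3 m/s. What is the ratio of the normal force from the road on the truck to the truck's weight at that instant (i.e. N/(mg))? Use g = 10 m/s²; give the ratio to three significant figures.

At the bottom, N − mg = mv²/r, so N = m(v²/r + g) and N/(mg) = v²/(rg) + 1 = (24.3)²/(199 × 10.0) + 1 = 0.2967 + 1 = 1.297.

1.30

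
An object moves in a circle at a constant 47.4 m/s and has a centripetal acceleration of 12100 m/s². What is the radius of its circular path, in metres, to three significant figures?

a_c = v²/r ⇒ r = v²/a_c = (47.4)²/12100 = 2247/12100 = 0.1857 m.

0.186 m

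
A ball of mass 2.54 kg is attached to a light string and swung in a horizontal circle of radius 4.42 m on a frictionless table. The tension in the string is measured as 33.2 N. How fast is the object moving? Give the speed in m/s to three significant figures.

7.60 m/s

T = m v²/r ⇒ v = √(T r / m) = √(33.2 × 4.42 / 2.54) = √57.77 = 7.601 m/s.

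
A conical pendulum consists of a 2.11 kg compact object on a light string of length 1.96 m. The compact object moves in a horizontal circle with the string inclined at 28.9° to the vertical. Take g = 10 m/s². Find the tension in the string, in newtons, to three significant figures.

24.1 N

Vertically the bob has no acceleration, so T cosθ = mg.
T = mg/cosθ = 2.11 × 10.0 / cos 28.9° = 21.10/0.8755 = 24.10 N.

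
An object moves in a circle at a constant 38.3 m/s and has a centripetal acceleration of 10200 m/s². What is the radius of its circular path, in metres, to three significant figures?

0.144 m

a_c = v²/r ⇒ r = v²/a_c = (38.3)²/10200 = 1467/10200 = 0.1438 m.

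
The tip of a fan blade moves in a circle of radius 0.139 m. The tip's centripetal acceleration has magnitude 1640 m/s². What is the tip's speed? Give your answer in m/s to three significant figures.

15.1 m/s

a_c = v²/r ⇒ v = √(a_c · r) = √(1640 × 0.139) = √228.0 = 15.10 m/s.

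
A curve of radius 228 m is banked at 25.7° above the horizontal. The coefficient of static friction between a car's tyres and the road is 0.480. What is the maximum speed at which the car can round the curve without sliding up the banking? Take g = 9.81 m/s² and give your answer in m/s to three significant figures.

At the maximum speed, friction acts down the slope at its limiting value f = μN. Radially (horizontal, toward centre): N sinθ + μN cosθ = mv²/r. Vertically: N cosθ − μN sinθ = mg.
Dividing: v² = r g (sinθ + μcosθ)/(cosθ − μsinθ).
sinθ + μcosθ = 0.4337 + 0.480×0.9011 = 0.8662; cosθ − μsinθ = 0.9011 − 0.480×0.4337 = 0.6929.
v² = 228 × 9.81 × 0.8662/0.6929 = 2796 m²/s², so v = 52.88 m/s.

52.9 m/s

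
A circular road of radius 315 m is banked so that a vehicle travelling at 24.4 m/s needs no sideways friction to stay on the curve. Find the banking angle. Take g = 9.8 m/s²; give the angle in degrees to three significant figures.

10.9°

With no friction, the horizontal component of the normal force provides the centripetal force: N sinθ = mv²/r, while N cosθ = mg vertically.
Dividing: tanθ = v²/(r g) = (24.4)²/(315 × 9.8) = 595.4/3087 = 0.1929.
θ = arctan(0.1929) = 10.92°.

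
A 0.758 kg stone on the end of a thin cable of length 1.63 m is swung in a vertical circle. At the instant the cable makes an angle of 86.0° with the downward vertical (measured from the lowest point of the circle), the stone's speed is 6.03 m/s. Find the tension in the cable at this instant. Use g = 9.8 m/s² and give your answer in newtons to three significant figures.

17.4 N

Take the radial direction toward the centre of the circle as positive. The component of the weight along the string toward the centre is −mg cos φ (φ measured from the bottom), so Newton's second law along the string gives T − mg cos φ = m v²/r.
cos 86.0° = 0.06976, so T = m(v²/r + g cos φ) = 0.758 × ((6.03)²/1.63 + 9.8 × 0.06976) = 0.758 × (22.31 + (0.6836)) = 0.758 × 22.99 = 17.43 N.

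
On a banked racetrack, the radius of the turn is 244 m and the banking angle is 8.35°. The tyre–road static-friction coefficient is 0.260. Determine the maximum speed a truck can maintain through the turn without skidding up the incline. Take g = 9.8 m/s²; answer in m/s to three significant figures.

31.8 m/s

At the maximum speed, friction acts down the slope at its limiting value f = μN. Radially (horizontal, toward centre): N sinθ + μN cosθ = mv²/r. Vertically: N cosθ − μN sinθ = mg.
Dividing: v² = r g (sinθ + μcosθ)/(cosθ − μsinθ).
sinθ + μcosθ = 0.1452 + 0.260×0.9894 = 0.4025; cosθ − μsinθ = 0.9894 − 0.260×0.1452 = 0.9516.
v² = 244 × 9.8 × 0.4025/0.9516 = 1011 m²/s², so v = 31.80 m/s.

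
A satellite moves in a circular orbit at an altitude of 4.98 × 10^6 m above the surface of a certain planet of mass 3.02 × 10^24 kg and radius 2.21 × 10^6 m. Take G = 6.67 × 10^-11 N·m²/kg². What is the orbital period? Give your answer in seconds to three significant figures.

8540 s

r = R + h = 2.21 × 10^6 + 4.98 × 10^6 = 7.190 × 10^6 m. Gravity provides the centripetal force: G M m / r² = m v² / r ⇒ v = √(GM/r) = 5293 m/s.
T = 2πr/v = 2π × 7.190 × 10^6 / 5293 = 8535 s.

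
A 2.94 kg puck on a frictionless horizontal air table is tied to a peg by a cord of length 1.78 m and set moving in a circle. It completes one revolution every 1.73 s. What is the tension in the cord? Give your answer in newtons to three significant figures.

v = 2πr/T = 2π × 1.78/1.73 = 6.465 m/s.
The tension is the only horizontal force, so it supplies the full centripetal force: T = m v²/r = 2.94 × (6.465)²/1.78 = 2.94 × 41.79/1.78 = 69.03 N.

69.0 N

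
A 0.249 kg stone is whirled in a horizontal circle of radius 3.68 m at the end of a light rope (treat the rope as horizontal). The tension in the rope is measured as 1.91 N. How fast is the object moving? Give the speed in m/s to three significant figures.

5.31 m/s

T = m v²/r ⇒ v = √(T r / m) = √(1.91 × 3.68 / 0.249) = √28.23 = 5.313 m/s.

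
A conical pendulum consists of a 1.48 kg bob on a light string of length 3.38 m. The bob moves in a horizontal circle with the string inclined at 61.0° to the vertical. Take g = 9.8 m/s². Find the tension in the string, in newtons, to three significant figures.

Vertically the bob has no acceleration, so T cosθ = mg.
T = mg/cosθ = 1.48 × 9.8 / cos 61.0° = 14.50/0.4848 = 29.92 N.

29.9 N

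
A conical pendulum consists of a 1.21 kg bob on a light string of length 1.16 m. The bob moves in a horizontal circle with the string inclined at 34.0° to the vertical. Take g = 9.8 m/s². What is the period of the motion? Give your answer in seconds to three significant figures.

r = L sinθ = 0.6487 m. From T sinθ = mω²r and T cosθ = mg: tanθ = ω²r/g, so ω² = g tanθ / r = g/(L cosθ).
ω = √(g/(L cosθ)) = √(9.8/(1.16 × 0.8290)) = √10.19 = 3.192 rad/s.
Period = 2π/ω = 1.968 s.

1.97 s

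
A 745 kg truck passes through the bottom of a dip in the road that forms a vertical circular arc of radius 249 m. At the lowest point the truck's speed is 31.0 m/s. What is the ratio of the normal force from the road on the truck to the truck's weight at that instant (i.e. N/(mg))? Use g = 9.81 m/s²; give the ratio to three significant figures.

1.39

At the bottom, N − mg = mv²/r, so N = m(v²/r + g) and N/(mg) = v²/(rg) + 1 = (31.0)²/(249 × 9.81) + 1 = 0.3934 + 1 = 1.393.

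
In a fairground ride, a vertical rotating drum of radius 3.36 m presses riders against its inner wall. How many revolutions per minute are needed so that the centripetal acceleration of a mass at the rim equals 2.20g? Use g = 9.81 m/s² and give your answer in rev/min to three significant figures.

24.2 rev/min

Require ω²r = 2.20g, so ω = √(2.20 × 9.81/3.36) = 2.534 rad/s.
In rev/min: ω × 60/(2π) = 2.534 × 60/(2π) = 24.20 rev/min.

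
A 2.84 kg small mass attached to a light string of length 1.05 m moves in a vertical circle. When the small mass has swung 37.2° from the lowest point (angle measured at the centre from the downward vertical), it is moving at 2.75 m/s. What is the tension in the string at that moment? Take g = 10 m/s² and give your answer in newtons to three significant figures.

Take the radial direction toward the centre of the circle as positive. The component of the weight along the string toward the centre is −mg cos φ (φ measured from the bottom), so Newton's second law along the string gives T − mg cos φ = m v²/r.
cos 37.2° = 0.7965, so T = m(v²/r + g cos φ) = 2.84 × ((2.75)²/1.05 + 10.0 × 0.7965) = 2.84 × (7.202 + (7.965)) = 2.84 × 15.17 = 43.08 N.

43.1 N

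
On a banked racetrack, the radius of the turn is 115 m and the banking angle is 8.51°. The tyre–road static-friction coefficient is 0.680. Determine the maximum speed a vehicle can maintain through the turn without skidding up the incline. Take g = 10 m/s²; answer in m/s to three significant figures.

32.6 m/s

At the maximum speed, friction acts down the slope at its limiting value f = μN. Radially (horizontal, toward centre): N sinθ + μN cosθ = mv²/r. Vertically: N cosθ − μN sinθ = mg.
Dividing: v² = r g (sinθ + μcosθ)/(cosθ − μsinθ).
sinθ + μcosθ = 0.1480 + 0.680×0.9890 = 0.8205; cosθ − μsinθ = 0.9890 − 0.680×0.1480 = 0.8884.
v² = 115 × 10.0 × 0.8205/0.8884 = 1062 m²/s², so v = 32.59 m/s.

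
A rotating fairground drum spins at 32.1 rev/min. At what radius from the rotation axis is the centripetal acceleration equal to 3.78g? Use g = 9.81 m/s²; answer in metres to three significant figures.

ω = 32.1 rev/min × 2π/60 = 3.362 rad/s.
a_c = ω²r = 3.78g ⇒ r = 3.78 × 9.81 / (3.362)² = 37.08/11.30 = 3.282 m.

3.28 m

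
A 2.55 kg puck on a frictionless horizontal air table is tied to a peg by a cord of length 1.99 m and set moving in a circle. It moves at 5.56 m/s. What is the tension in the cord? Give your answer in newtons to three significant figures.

The tension is the only horizontal force, so it supplies the full centripetal force: T = m v²/r = 2.55 × (5.560)²/1.99 = 2.55 × 30.91/1.99 = 39.61 N.

39.6 N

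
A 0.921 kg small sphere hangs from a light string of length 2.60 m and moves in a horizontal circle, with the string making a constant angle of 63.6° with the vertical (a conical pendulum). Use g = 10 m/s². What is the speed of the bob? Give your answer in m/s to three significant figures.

6.85 m/s

The radius of the circle is r = L sinθ = 2.60 × sin 63.6° = 2.329 m.
Horizontally T sinθ = mv²/r and vertically T cosθ = mg, so tanθ = v²/(rg).
v = √(r g tanθ) = √(2.329 × 10.0 × 2.014) = √46.91 = 6.849 m/s.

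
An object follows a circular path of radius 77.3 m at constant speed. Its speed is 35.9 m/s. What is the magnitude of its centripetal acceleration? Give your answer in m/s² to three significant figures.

a_c = v²/r = (35.90)²/77.3 = 1289/77.3 = 16.67 m/s².

16.7 m/s²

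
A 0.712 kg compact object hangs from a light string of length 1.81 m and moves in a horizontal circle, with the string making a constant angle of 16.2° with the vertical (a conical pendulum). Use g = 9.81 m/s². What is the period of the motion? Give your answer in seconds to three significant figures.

2.64 s

r = L sinθ = 0.5050 m. From T sinθ = mω²r and T cosθ = mg: tanθ = ω²r/g, so ω² = g tanθ / r = g/(L cosθ).
ω = √(g/(L cosθ)) = √(9.81/(1.81 × 0.9603)) = √5.644 = 2.376 rad/s.
Period = 2π/ω = 2.645 s.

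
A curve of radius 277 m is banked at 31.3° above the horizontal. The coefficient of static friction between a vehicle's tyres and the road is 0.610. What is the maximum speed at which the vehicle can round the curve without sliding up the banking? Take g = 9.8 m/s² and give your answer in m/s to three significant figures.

72.5 m/s

At the maximum speed, friction acts down the slope at its limiting value f = μN. Radially (horizontal, toward centre): N sinθ + μN cosθ = mv²/r. Vertically: N cosθ − μN sinθ = mg.
Dividing: v² = r g (sinθ + μcosθ)/(cosθ − μsinθ).
sinθ + μcosθ = 0.5195 + 0.610×0.8545 = 1.041; cosθ − μsinθ = 0.8545 − 0.610×0.5195 = 0.5376.
v² = 277 × 9.8 × 1.041/0.5376 = 5256 m²/s², so v = 72.50 m/s.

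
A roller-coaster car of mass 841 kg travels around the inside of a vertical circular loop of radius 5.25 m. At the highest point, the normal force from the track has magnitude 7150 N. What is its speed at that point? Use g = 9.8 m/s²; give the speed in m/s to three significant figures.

At the top, N + mg = mv²/r, so v = √(r(N/m + g)) = √(5.25 × (7150/841 + 9.8)) = √(5.25 × 18.30) = √96.08 = 9.802 m/s.

9.80 m/s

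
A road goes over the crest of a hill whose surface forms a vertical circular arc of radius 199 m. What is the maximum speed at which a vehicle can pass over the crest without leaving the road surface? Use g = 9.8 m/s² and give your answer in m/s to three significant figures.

At the crest the centre of the circle is below the vehicle, so the net downward (centripetal) force is mg − N = mv²/r.
The vehicle leaves the road when N → 0, giving v_max = √(g r) = √(9.8 × 199) = 44.16 m/s.

44.2 m/s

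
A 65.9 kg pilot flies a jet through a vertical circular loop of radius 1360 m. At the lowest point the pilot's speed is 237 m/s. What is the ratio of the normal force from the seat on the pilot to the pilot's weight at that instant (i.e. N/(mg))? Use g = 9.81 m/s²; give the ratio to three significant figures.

5.21

At the bottom, N − mg = mv²/r, so N = m(v²/r + g) and N/(mg) = v²/(rg) + 1 = (237)²/(1360 × 9.81) + 1 = 4.210 + 1 = 5.210.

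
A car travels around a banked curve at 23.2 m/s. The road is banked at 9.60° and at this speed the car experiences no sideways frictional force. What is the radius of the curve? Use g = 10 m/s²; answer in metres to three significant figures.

318 m

Frictionless banking: tanθ = v²/(rg), so r = v²/(g tanθ).
r = (23.2)²/(10.0 × tan 9.60°) = 538.2/(10.0 × 0.1691) = 538.2/1.691 = 318.2 m.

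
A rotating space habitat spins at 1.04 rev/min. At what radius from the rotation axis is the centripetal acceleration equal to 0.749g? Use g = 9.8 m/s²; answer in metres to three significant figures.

ω = 1.04 rev/min × 2π/60 = 0.1089 rad/s.
a_c = ω²r = 0.749g ⇒ r = 0.749 × 9.8 / (0.1089)² = 7.340/0.01186 = 618.8 m.

619 m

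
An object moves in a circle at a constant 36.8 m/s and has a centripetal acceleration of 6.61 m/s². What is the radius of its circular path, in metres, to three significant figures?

a_c = v²/r ⇒ r = v²/a_c = (36.8)²/6.61 = 1354/6.61 = 204.9 m.

205 m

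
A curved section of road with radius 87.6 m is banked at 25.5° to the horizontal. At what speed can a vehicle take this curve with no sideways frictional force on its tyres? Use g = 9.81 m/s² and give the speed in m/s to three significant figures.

On a frictionless banked curve, N sinθ = mv²/r and N cosθ = mg, so tanθ = v²/(rg).
v = √(r g tanθ) = √(87.6 × 9.81 × tan 25.5°) = √(87.6 × 9.81 × 0.4770) = √409.9 = 20.25 m/s.

20.2 m/s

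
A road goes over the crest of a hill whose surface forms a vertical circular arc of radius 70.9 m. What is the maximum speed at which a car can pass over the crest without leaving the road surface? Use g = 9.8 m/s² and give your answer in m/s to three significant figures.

At the crest the centre of the circle is below the car, so the net downward (centripetal) force is mg − N = mv²/r.
The car leaves the road when N → 0, giving v_max = √(g r) = √(9.8 × 70.9) = 26.36 m/s.

26.4 m/s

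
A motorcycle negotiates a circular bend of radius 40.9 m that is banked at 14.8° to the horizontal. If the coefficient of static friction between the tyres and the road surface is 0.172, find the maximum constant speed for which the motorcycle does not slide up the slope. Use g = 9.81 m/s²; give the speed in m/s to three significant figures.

At the maximum speed, friction acts down the slope at its limiting value f = μN. Radially (horizontal, toward centre): N sinθ + μN cosθ = mv²/r. Vertically: N cosθ − μN sinθ = mg.
Dividing: v² = r g (sinθ + μcosθ)/(cosθ − μsinθ).
sinθ + μcosθ = 0.2554 + 0.172×0.9668 = 0.4217; cosθ − μsinθ = 0.9668 − 0.172×0.2554 = 0.9229.
v² = 40.9 × 9.81 × 0.4217/0.9229 = 183.4 m²/s², so v = 13.54 m/s.

13.5 m/s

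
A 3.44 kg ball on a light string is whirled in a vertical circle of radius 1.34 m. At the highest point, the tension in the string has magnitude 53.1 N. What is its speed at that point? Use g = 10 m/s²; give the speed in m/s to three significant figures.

5.84 m/s

At the top, T + mg = mv²/r, so v = √(r(T/m + g)) = √(1.34 × (53.1/3.44 + 10.0)) = √(1.34 × 25.44) = √34.08 = 5.838 m/s.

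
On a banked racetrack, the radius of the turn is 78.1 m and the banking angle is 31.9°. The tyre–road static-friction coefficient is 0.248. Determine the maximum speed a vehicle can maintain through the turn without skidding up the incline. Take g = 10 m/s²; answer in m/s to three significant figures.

28.4 m/s

At the maximum speed, friction acts down the slope at its limiting value f = μN. Radially (horizontal, toward centre): N sinθ + μN cosθ = mv²/r. Vertically: N cosθ − μN sinθ = mg.
Dividing: v² = r g (sinθ + μcosθ)/(cosθ − μsinθ).
sinθ + μcosθ = 0.5284 + 0.248×0.8490 = 0.7390; cosθ − μsinθ = 0.8490 − 0.248×0.5284 = 0.7179.
v² = 78.1 × 10.0 × 0.7390/0.7179 = 803.9 m²/s², so v = 28.35 m/s.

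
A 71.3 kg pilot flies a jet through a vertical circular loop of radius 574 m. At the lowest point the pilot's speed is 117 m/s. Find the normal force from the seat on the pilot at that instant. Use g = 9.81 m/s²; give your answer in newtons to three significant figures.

2400 N

At the lowest point, N points up (toward the centre) and the weight mg points down (away from the centre), so the net inward force is N − mg = mv²/r.
N = m(v²/r + g) = 71.3 × ((117)²/574 + 9.81) = 71.3 × (23.85 + 9.81) = 71.3 × 33.66 = 2400 N.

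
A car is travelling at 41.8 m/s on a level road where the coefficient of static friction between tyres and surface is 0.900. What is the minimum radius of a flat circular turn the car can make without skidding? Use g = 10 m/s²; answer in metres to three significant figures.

At the limit, μ_s m g = m v²/r, so r_min = v²/(μ_s g) = (41.8)²/(0.900 × 10.0) = 1747/9.000 = 194.1 m.

194 m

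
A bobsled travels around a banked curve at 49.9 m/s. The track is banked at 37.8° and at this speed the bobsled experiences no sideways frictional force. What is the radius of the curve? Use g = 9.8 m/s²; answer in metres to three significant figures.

328 m

Frictionless banking: tanθ = v²/(rg), so r = v²/(g tanθ).
r = (49.9)²/(9.8 × tan 37.8°) = 2490/(9.8 × 0.7757) = 2490/7.602 = 327.6 m.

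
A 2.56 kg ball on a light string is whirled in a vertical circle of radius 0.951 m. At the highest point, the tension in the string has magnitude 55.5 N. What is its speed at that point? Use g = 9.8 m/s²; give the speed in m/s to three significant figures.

At the top, T + mg = mv²/r, so v = √(r(T/m + g)) = √(0.951 × (55.5/2.56 + 9.8)) = √(0.951 × 31.48) = √29.94 = 5.471 m/s.

5.47 m/s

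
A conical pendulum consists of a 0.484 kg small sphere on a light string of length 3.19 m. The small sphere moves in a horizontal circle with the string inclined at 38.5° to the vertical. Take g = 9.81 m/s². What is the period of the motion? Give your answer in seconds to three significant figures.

3.17 s

r = L sinθ = 1.986 m. From T sinθ = mω²r and T cosθ = mg: tanθ = ω²r/g, so ω² = g tanθ / r = g/(L cosθ).
ω = √(g/(L cosθ)) = √(9.81/(3.19 × 0.7826)) = √3.929 = 1.982 rad/s.
Period = 2π/ω = 3.170 s.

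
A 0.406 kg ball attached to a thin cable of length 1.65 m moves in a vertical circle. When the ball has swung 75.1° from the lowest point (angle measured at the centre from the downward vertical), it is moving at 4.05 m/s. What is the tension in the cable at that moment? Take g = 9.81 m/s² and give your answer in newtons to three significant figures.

5.06 N

Take the radial direction toward the centre of the circle as positive. The component of the weight along the string toward the centre is −mg cos φ (φ measured from the bottom), so Newton's second law along the string gives T − mg cos φ = m v²/r.
cos 75.1° = 0.2571, so T = m(v²/r + g cos φ) = 0.406 × ((4.05)²/1.65 + 9.81 × 0.2571) = 0.406 × (9.941 + (2.522)) = 0.406 × 12.46 = 5.060 N.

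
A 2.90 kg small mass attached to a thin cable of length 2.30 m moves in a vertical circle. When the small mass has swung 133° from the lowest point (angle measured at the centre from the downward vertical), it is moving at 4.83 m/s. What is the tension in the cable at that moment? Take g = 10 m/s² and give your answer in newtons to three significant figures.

Take the radial direction toward the centre of the circle as positive. The component of the weight along the string toward the centre is −mg cos φ (φ measured from the bottom), so Newton's second law along the string gives T − mg cos φ = m v²/r.
cos 133° = -0.6820, so T = m(v²/r + g cos φ) = 2.90 × ((4.83)²/2.30 + 10.0 × -0.6820) = 2.90 × (10.14 + (-6.820)) = 2.90 × 3.323 = 9.637 N.

9.64 N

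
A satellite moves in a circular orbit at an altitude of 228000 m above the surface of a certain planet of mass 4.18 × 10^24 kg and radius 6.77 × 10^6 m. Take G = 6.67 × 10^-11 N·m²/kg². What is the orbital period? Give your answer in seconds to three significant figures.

r = R + h = 6.77 × 10^6 + 228000 = 6.998 × 10^6 m. Gravity provides the centripetal force: G M m / r² = m v² / r ⇒ v = √(GM/r) = 6312 m/s.
T = 2πr/v = 2π × 6.998 × 10^6 / 6312 = 6966 s.

6970 s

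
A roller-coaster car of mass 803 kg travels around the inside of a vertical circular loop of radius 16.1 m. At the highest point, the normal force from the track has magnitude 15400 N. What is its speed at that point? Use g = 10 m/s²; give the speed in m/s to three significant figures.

At the top, N + mg = mv²/r, so v = √(r(N/m + g)) = √(16.1 × (15400/803 + 10.0)) = √(16.1 × 29.18) = √469.8 = 21.67 m/s.

21.7 m/s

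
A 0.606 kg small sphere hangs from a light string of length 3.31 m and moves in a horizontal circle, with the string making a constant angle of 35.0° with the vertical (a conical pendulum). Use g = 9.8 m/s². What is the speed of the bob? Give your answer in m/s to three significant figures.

The radius of the circle is r = L sinθ = 3.31 × sin 35.0° = 1.899 m.
Horizontally T sinθ = mv²/r and vertically T cosθ = mg, so tanθ = v²/(rg).
v = √(r g tanθ) = √(1.899 × 9.8 × 0.7002) = √13.03 = 3.609 m/s.

3.61 m/s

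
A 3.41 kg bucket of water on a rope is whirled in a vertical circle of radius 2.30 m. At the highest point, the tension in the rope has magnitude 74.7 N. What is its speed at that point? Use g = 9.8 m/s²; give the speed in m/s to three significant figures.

At the top, T + mg = mv²/r, so v = √(r(T/m + g)) = √(2.30 × (74.7/3.41 + 9.8)) = √(2.30 × 31.71) = √72.92 = 8.540 m/s.

8.54 m/s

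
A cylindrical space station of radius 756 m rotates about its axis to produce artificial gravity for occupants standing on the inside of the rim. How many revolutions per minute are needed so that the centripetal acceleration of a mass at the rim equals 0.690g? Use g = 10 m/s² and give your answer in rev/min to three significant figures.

Require ω²r = 0.690g, so ω = √(0.690 × 10.0/756) = 0.09554 rad/s.
In rev/min: ω × 60/(2π) = 0.09554 × 60/(2π) = 0.9123 rev/min.

0.912 rev/min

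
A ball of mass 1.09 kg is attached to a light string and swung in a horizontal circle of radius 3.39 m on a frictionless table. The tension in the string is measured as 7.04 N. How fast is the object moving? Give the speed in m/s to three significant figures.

T = m v²/r ⇒ v = √(T r / m) = √(7.04 × 3.39 / 1.09) = √21.90 = 4.679 m/s.

4.68 m/s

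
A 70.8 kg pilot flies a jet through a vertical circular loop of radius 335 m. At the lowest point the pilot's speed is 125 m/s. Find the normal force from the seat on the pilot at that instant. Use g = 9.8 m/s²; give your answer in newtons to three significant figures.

At the lowest point, N points up (toward the centre) and the weight mg points down (away from the centre), so the net inward force is N − mg = mv²/r.
N = m(v²/r + g) = 70.8 × ((125)²/335 + 9.8) = 70.8 × (46.64 + 9.8) = 70.8 × 56.44 = 3996 N.

4000 N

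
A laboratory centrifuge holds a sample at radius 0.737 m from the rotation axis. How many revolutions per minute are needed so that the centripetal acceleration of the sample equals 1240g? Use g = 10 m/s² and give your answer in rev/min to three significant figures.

1240 rev/min

Require ω²r = 1240g, so ω = √(1240 × 10.0/0.737) = 129.7 rad/s.
In rev/min: ω × 60/(2π) = 129.7 × 60/(2π) = 1239 rev/min.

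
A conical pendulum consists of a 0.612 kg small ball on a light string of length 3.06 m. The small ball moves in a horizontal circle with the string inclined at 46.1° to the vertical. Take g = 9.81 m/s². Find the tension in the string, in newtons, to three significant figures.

8.66 N

Vertically the bob has no acceleration, so T cosθ = mg.
T = mg/cosθ = 0.612 × 9.81 / cos 46.1° = 6.004/0.6934 = 8.658 N.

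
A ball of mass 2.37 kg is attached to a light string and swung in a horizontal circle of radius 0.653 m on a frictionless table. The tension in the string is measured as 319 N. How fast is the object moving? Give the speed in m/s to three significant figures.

9.38 m/s

T = m v²/r ⇒ v = √(T r / m) = √(319 × 0.653 / 2.37) = √87.89 = 9.375 m/s.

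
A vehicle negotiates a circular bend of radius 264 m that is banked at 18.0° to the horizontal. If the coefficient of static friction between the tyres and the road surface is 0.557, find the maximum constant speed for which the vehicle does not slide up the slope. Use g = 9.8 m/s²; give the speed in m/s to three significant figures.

52.8 m/s

At the maximum speed, friction acts down the slope at its limiting value f = μN. Radially (horizontal, toward centre): N sinθ + μN cosθ = mv²/r. Vertically: N cosθ − μN sinθ = mg.
Dividing: v² = r g (sinθ + μcosθ)/(cosθ − μsinθ).
sinθ + μcosθ = 0.3090 + 0.557×0.9511 = 0.8388; cosθ − μsinθ = 0.9511 − 0.557×0.3090 = 0.7789.
v² = 264 × 9.8 × 0.8388/0.7789 = 2786 m²/s², so v = 52.78 m/s.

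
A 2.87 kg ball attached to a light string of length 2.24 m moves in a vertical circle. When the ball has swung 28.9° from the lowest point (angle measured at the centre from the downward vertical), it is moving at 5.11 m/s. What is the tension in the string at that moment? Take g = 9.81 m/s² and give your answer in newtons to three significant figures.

Take the radial direction toward the centre of the circle as positive. The component of the weight along the string toward the centre is −mg cos φ (φ measured from the bottom), so Newton's second law along the string gives T − mg cos φ = m v²/r.
cos 28.9° = 0.8755, so T = m(v²/r + g cos φ) = 2.87 × ((5.11)²/2.24 + 9.81 × 0.8755) = 2.87 × (11.66 + (8.588)) = 2.87 × 20.25 = 58.10 N.

58.1 N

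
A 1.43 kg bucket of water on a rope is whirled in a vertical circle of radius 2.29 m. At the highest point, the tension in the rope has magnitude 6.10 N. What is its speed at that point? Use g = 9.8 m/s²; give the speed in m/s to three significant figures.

At the top, T + mg = mv²/r, so v = √(r(T/m + g)) = √(2.29 × (6.10/1.43 + 9.8)) = √(2.29 × 14.07) = √32.21 = 5.675 m/s.

5.68 m/s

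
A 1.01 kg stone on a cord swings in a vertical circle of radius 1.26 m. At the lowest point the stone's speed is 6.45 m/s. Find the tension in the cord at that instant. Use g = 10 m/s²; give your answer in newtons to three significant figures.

At the lowest point, T points up (toward the centre) and the weight mg points down (away from the centre), so the net inward force is T − mg = mv²/r.
T = m(v²/r + g) = 1.01 × ((6.45)²/1.26 + 10.0) = 1.01 × (33.02 + 10.0) = 1.01 × 43.02 = 43.45 N.

43.4 N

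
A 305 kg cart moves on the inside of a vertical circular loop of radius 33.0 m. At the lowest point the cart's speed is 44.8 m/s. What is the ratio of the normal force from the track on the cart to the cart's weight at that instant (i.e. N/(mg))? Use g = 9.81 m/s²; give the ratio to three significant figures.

At the bottom, N − mg = mv²/r, so N = m(v²/r + g) and N/(mg) = v²/(rg) + 1 = (44.8)²/(33.0 × 9.81) + 1 = 6.200 + 1 = 7.200.

7.20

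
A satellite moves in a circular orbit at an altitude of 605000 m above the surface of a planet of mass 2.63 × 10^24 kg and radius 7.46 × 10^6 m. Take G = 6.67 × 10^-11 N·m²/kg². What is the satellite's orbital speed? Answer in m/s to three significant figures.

Orbital radius r = R + h = 7.46 × 10^6 + 605000 = 8.065 × 10^6 m.
Gravity supplies the centripetal force: G M m / r² = m v² / r, so v = √(GM/r).
v = √(6.67 × 10^-11 × 2.63 × 10^24 / 8.065 × 10^6) = √(2.175 × 10^7) = 4664 m/s.

4660 m/s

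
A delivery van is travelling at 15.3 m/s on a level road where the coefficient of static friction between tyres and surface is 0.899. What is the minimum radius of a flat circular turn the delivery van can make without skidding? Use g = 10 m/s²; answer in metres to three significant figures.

26.0 m

At the limit, μ_s m g = m v²/r, so r_min = v²/(μ_s g) = (15.3)²/(0.899 × 10.0) = 234.1/8.990 = 26.04 m.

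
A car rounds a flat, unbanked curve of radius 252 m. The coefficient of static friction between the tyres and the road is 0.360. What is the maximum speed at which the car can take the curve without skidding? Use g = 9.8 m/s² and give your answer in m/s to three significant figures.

The only inward force on a level bend is static friction, so at the limit f_s = μ_s N = μ_s m g = m v²/r.
Mass cancels: v_max = √(μ_s g r) = √(0.360 × 9.8 × 252) = √889.1 = 29.82 m/s.

29.8 m/s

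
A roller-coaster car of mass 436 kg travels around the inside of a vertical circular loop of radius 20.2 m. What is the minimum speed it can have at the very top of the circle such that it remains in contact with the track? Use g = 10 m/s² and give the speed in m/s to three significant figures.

14.2 m/s

At the highest point the centre is directly below, so both the weight and N act inward: N + mg = mv²/r.
At minimum speed N → 0, so mg = mv_min²/r ⇒ v_min = √(g r) = √(10.0 × 20.2) = 14.21 m/s.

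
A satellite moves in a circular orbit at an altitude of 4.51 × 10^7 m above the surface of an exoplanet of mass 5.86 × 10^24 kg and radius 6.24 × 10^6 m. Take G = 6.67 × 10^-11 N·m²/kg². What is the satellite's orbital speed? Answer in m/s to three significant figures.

2760 m/s

Orbital radius r = R + h = 6.24 × 10^6 + 4.51 × 10^7 = 5.134 × 10^7 m.
Gravity supplies the centripetal force: G M m / r² = m v² / r, so v = √(GM/r).
v = √(6.67 × 10^-11 × 5.86 × 10^24 / 5.134 × 10^7) = √(7.613 × 10^6) = 2759 m/s.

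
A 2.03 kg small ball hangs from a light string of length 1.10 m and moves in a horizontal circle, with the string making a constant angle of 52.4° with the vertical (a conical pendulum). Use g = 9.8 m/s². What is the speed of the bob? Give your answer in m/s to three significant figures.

The radius of the circle is r = L sinθ = 1.10 × sin 52.4° = 0.8715 m.
Horizontally T sinθ = mv²/r and vertically T cosθ = mg, so tanθ = v²/(rg).
v = √(r g tanθ) = √(0.8715 × 9.8 × 1.299) = √11.09 = 3.330 m/s.

3.33 m/s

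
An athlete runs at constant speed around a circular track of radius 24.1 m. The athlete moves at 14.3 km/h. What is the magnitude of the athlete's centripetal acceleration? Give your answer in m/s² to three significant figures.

0.655 m/s²

v = 14.3 km/h = 14.3/3.6 = 3.972 m/s.
a_c = v²/r = (3.972)²/24.1 = 15.78/24.1 = 0.6547 m/s².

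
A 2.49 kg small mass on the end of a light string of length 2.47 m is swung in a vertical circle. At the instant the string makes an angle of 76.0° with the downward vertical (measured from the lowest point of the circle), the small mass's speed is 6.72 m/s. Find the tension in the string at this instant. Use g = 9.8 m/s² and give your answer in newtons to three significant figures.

Take the radial direction toward the centre of the circle as positive. The component of the weight along the string toward the centre is −mg cos φ (φ measured from the bottom), so Newton's second law along the string gives T − mg cos φ = m v²/r.
cos 76.0° = 0.2419, so T = m(v²/r + g cos φ) = 2.49 × ((6.72)²/2.47 + 9.8 × 0.2419) = 2.49 × (18.28 + (2.371)) = 2.49 × 20.65 = 51.43 N.

51.4 N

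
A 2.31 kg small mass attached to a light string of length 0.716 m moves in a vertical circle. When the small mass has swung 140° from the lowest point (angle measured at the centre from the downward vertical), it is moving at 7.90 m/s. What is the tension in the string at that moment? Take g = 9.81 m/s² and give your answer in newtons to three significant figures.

Take the radial direction toward the centre of the circle as positive. The component of the weight along the string toward the centre is −mg cos φ (φ measured from the bottom), so Newton's second law along the string gives T − mg cos φ = m v²/r.
cos 140° = -0.7660, so T = m(v²/r + g cos φ) = 2.31 × ((7.90)²/0.716 + 9.81 × -0.7660) = 2.31 × (87.16 + (-7.515)) = 2.31 × 79.65 = 184.0 N.

184 N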